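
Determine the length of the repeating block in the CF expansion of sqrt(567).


Run the CF algorithm for sqrt(567).
a_0 = floor(sqrt(567)) = 23; set m_0=0, q_0=1.
Recurrence: m' = q*a - m,  q' = (d - m'^2)/q,  a' = floor((a_0 + m')/q').
  step 1: m=23, q=38, a=1
  step 2: m=15, q=9, a=4
  step 3: m=21, q=14, a=3
  step 4: m=21, q=9, a=4
  step 5: m=15, q=38, a=1
  step 6: m=23, q=1, a=46
a_6 = 2*a_0 = 46, so the period closes here.
sqrt(567) = [23; 1, 4, 3, 4, 1, 46]
Period length = 6

6


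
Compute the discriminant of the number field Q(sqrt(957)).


For K = Q(sqrt(d)) with d squarefree: disc(K) = d if d = 1 mod 4, and disc(K) = 4d if d = 2 or 3 mod 4.
Here d = 957, and d mod 4 = 1.
d = 1 mod 4 (O_K = Z[(1+sqrt(d))/2]), so disc(K) = d = 957

957


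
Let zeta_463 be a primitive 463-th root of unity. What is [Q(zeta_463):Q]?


The degree equals Euler's totient phi(463).
463 = 463
phi(463) = 462

462


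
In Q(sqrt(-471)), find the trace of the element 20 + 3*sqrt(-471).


Tr(a + b*sqrt(d)) = (a + b*sqrt(d)) + (a - b*sqrt(d)) = 2a
= 2 * (20)
= 40

40


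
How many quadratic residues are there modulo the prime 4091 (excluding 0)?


For prime p, the number of non-zero quadratic residues is (p-1)/2.
= (4091-1)/2
= 2045

2045


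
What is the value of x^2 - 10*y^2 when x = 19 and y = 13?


x^2 - d*y^2
= 19^2 - 10*13^2
= 361 - 1690
= -1329

-1329


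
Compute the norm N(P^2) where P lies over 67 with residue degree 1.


N(P^a) = p^(a*f)
= 67^(2*1)
= 67^2
= 4489

4489


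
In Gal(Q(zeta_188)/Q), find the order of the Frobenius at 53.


The Frobenius at p in Gal(Q(zeta_n)/Q) = (Z/nZ)* is the class of p, so its order is ord_188(53), the smallest k >= 1 with 53^k = 1 mod 188.
n = 188 = 2^2 * 47, phi(188) = 92; the order divides phi(n).
Divisors of 92: 1, 2, 4, 23, 46, 92
Repeated squaring mod 188: 53^1 = 53, 53^2 = 177, 53^4 = 121, 53^8 = 165, 53^16 = 153, 53^32 = 97, 53^64 = 9
Test divisors in increasing order:
  k=1: 53^1 = 53 mod 188
  k=2: 53^2 = 177 mod 188
  k=4: 53^4 = 121 mod 188
  k=23: 53^23 = 153 * 121 * 177 * 53 = 1 mod 188  <- first divisor giving 1
Order = 23

23


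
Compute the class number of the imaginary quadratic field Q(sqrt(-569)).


K = Q(sqrt(-569)). d mod 4 = 3, so D = disc(K) = 4d = -2276
h(K) equals the number of primitive reduced positive-definite forms (a, b, c) = a*x^2 + b*x*y + c*y^2 with b^2 - 4ac = D,
where reduced means |b| <= a <= c, with b >= 0 whenever |b| = a or a = c, and primitive means gcd(a, b, c) = 1.
Reduced forces 3a^2 <= |D| = 2276, so 1 <= a <= 27; b must have the parity of D, and c = (b^2 - D)/(4a) must be an integer >= a.
Enumerate a = 1..27, b in [-a, a]:
  a=1: (1, 0, 569)  [1]
  a=2: (2, 2, 285)  [1]
  a=3: (3, -2, 190), (3, 2, 190)  [2]
  a=4: none
  a=5: (5, -2, 114), (5, 2, 114)  [2]
  a=6: (6, -2, 95), (6, 2, 95)  [2]
  a=7..8: none
  a=9: (9, -8, 65), (9, 8, 65)  [2]
  a=10: (10, -2, 57), (10, 2, 57)  [2]
  a=11: (11, -10, 54), (11, 10, 54)  [2]
  a=12: none
  a=13: (13, -8, 45), (13, 8, 45)  [2]
  a=14: none
  a=15: (15, -8, 39), (15, -2, 38), (15, 2, 38), (15, 8, 39)  [4]
  a=16: none
  a=17: (17, -6, 34), (17, 6, 34)  [2]
  a=18: (18, -10, 33), (18, 10, 33)  [2]
  a=19: (19, -2, 30), (19, 2, 30)  [2]
  a=20..21: none
  a=22: (22, -10, 27), (22, 10, 27)  [2]
  a=23: (23, -22, 30), (23, 22, 30)  [2]
  a=24: none
  a=25: (25, -18, 26), (25, 18, 26)  [2]
  a=26..27: none
Total reduced forms: 1 + 1 + 2 + 2 + 2 + 2 + 2 + 2 + 2 + 4 + 2 + 2 + 2 + 2 + 2 + 2 = 32
h = 32

32


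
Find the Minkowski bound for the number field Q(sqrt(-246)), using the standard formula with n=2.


d = -246, d mod 4 = 2, so disc(K) = 4d = -984; |disc(K)| = 984
Imaginary quadratic field, so n = 2, s = r2 = 1, r1 = 0
M = (n!/n^n) * (4/pi)^s * sqrt(|disc(K)|) = (2!/2^2) * (4/pi)^1 * sqrt(984)
= 0.5 * 1.273240 * 31.368774
= 19.9700

19.9700


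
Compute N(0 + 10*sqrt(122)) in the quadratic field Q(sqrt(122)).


N(a + b*sqrt(d)) = a^2 - d*b^2
= (0)^2 - (122)*(10)^2
= 0 - 12200
= -12200

-12200


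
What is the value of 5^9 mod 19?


p = 19 is prime and the exponent is (p-1)/2 = 9, so by Euler's criterion 5^9 = (5/19) = +1 or -1 mod 19.
Compute by square-and-multiply:
  9 = 8 + 1 (binary 1001)
  Repeated squaring mod 19: 5^1 = 5, 5^2 = 6, 5^4 = 17, 5^8 = 4
  5^9 = 5^8 * 5^1 = 4 * 5 mod 19
    4 * 5 = 20 = 1 mod 19
  5^9 = 1 mod 19
Result 1: 5 is a quadratic residue mod 19.
5^9 mod 19 = 1

1


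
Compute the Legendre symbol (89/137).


p = 137 is prime, so compute (89/137) with the reciprocity algorithm (Jacobi-symbol steps: pull out 2s via (2/n), flip via reciprocity, reduce):
  reciprocity: (89/137) -> +(137/89)
  reduce: (48/89)
  pull out 2: (2/89) = +1  (since 89 mod 8 = 1)
  pull out 2: (2/89) = +1  (since 89 mod 8 = 1)
  pull out 2: (2/89) = +1  (since 89 mod 8 = 1)
  pull out 2: (2/89) = +1  (since 89 mod 8 = 1)
  reciprocity: (3/89) -> +(89/3)
  reduce: (2/3)
  pull out 2: (2/3) = -1  (since 3 mod 8 = 3)
  (1/3) = 1
Product of signs = -1
(89/137) = -1

-1


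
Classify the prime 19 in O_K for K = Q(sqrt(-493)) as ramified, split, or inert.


K = Q(sqrt(-493)). Since d mod 4 = 3, disc(K) = -1972.
Check p | disc: -1972 mod 19 = 4.
p does not divide disc. Compute Legendre symbol (d/p):
1^((19-1)/2) mod 19 = 1
(d/p) = 1, so p splits: (p) = P*P' with e=1, f=1, g=2.
Therefore p is split.

split


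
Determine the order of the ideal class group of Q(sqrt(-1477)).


K = Q(sqrt(-1477)). d mod 4 = 3, so D = disc(K) = 4d = -5908
h(K) equals the number of primitive reduced positive-definite forms (a, b, c) = a*x^2 + b*x*y + c*y^2 with b^2 - 4ac = D,
where reduced means |b| <= a <= c, with b >= 0 whenever |b| = a or a = c, and primitive means gcd(a, b, c) = 1.
Reduced forces 3a^2 <= |D| = 5908, so 1 <= a <= 44; b must have the parity of D, and c = (b^2 - D)/(4a) must be an integer >= a.
Enumerate a = 1..44, b in [-a, a]:
  a=1: (1, 0, 1477)  [1]
  a=2: (2, 2, 739)  [1]
  a=3..6: none
  a=7: (7, 0, 211)  [1]
  a=8..13: none
  a=14: (14, 14, 109)  [1]
  a=15..16: none
  a=17: (17, -12, 89), (17, 12, 89)  [2]
  a=18: none
  a=19: (19, -18, 82), (19, 18, 82)  [2]
  a=20..22: none
  a=23: (23, -16, 67), (23, 16, 67)  [2]
  a=24..33: none
  a=34: (34, -22, 47), (34, 22, 47)  [2]
  a=35..36: none
  a=37: (37, -30, 46), (37, 30, 46)  [2]
  a=38: (38, -18, 41), (38, 18, 41)  [2]
  a=39..44: none
Total reduced forms: 1 + 1 + 1 + 1 + 2 + 2 + 2 + 2 + 2 + 2 = 16
h = 16

16


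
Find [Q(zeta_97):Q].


The degree equals Euler's totient phi(97).
97 = 97
phi(97) = 96

96


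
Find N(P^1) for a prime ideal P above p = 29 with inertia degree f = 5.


N(P^a) = p^(a*f)
= 29^(1*5)
= 29^5
= 20511149

20511149


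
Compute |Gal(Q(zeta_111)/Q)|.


|Gal(Q(zeta_111)/Q)| = phi(111)
= 72

72


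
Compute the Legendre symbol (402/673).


p = 673 is prime, so compute (402/673) with the reciprocity algorithm (Jacobi-symbol steps: pull out 2s via (2/n), flip via reciprocity, reduce):
  pull out 2: (2/673) = +1  (since 673 mod 8 = 1)
  reciprocity: (201/673) -> +(673/201)
  reduce: (70/201)
  pull out 2: (2/201) = +1  (since 201 mod 8 = 1)
  reciprocity: (35/201) -> +(201/35)
  reduce: (26/35)
  pull out 2: (2/35) = -1  (since 35 mod 8 = 3)
  reciprocity: (13/35) -> +(35/13)
  reduce: (9/13)
  reciprocity: (9/13) -> +(13/9)
  reduce: (4/9)
  pull out 2: (2/9) = +1  (since 9 mod 8 = 1)
  pull out 2: (2/9) = +1  (since 9 mod 8 = 1)
  (1/9) = 1
Product of signs = -1
(402/673) = -1

-1


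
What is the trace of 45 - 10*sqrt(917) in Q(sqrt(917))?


Tr(a + b*sqrt(d)) = (a + b*sqrt(d)) + (a - b*sqrt(d)) = 2a
= 2 * (45)
= 90

90


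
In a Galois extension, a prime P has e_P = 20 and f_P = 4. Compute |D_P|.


|D_P| = e * f
= 20 * 4
= 80

80


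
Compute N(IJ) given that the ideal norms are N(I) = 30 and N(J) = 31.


N(IJ) = N(I) * N(J)
= 30 * 31
= 930

930


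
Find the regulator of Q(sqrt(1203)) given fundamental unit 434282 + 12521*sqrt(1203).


epsilon = 434282 + 12521*sqrt(1203)
= 868564.0000
R = ln(868564.0000)
= 13.6746

13.6746


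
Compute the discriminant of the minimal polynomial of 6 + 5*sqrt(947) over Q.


The element 6 + 5*sqrt(947) has minimal polynomial:
x^2 - 12*x - 23639
Discriminant = (-12)^2 - 4*(-23639)
= 144 + 94556
= 94700

94700


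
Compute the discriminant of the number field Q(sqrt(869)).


For K = Q(sqrt(d)) with d squarefree: disc(K) = d if d = 1 mod 4, and disc(K) = 4d if d = 2 or 3 mod 4.
Here d = 869, and d mod 4 = 1.
d = 1 mod 4 (O_K = Z[(1+sqrt(d))/2]), so disc(K) = d = 869

869


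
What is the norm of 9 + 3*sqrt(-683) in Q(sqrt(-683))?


N(a + b*sqrt(d)) = a^2 - d*b^2
= (9)^2 - (-683)*(3)^2
= 81 + 6147
= 6228

6228


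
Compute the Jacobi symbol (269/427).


Compute (269/427) via quadratic reciprocity:
  reciprocity: (269/427) -> +(427/269)
  reduce: (158/269)
  pull out 2: (2/269) = -1  (since 269 mod 8 = 5)
  reciprocity: (79/269) -> +(269/79)
  reduce: (32/79)
  pull out 2: (2/79) = +1  (since 79 mod 8 = 7)
  pull out 2: (2/79) = +1  (since 79 mod 8 = 7)
  pull out 2: (2/79) = +1  (since 79 mod 8 = 7)
  pull out 2: (2/79) = +1  (since 79 mod 8 = 7)
  pull out 2: (2/79) = +1  (since 79 mod 8 = 7)
  (1/79) = 1
Product of signs = -1

-1


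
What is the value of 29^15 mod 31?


p = 31 is prime and the exponent is (p-1)/2 = 15, so by Euler's criterion 29^15 = (29/31) = +1 or -1 mod 31.
Compute by square-and-multiply:
  15 = 8 + 4 + 2 + 1 (binary 1111)
  Repeated squaring mod 31: 29^1 = 29, 29^2 = 4, 29^4 = 16, 29^8 = 8
  29^15 = 29^8 * 29^4 * 29^2 * 29^1 = 8 * 16 * 4 * 29 mod 31
    8 * 16 = 128 = 4 mod 31
    4 * 4 = 16 = 16 mod 31
    16 * 29 = 464 = 30 mod 31
  29^15 = 30 mod 31
Result 30 = p - 1 = -1 mod 31: 29 is a quadratic non-residue mod 31. As a residue in [0, p-1] the value is 30.
29^15 mod 31 = 30

30


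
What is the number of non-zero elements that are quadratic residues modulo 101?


For prime p, the number of non-zero quadratic residues is (p-1)/2.
= (101-1)/2
= 50

50


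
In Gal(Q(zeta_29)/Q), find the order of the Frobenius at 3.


The Frobenius at p in Gal(Q(zeta_n)/Q) = (Z/nZ)* is the class of p, so its order is ord_29(3), the smallest k >= 1 with 3^k = 1 mod 29.
n = 29 = 29, phi(29) = 28; the order divides phi(n).
Divisors of 28: 1, 2, 4, 7, 14, 28
Repeated squaring mod 29: 3^1 = 3, 3^2 = 9, 3^4 = 23, 3^8 = 7, 3^16 = 20
Test divisors in increasing order:
  k=1: 3^1 = 3 mod 29
  k=2: 3^2 = 9 mod 29
  k=4: 3^4 = 23 mod 29
  k=7: 3^7 = 23 * 9 * 3 = 12 mod 29
  k=14: 3^14 = 7 * 23 * 9 = 28 mod 29
  k=28: 3^28 = 20 * 7 * 23 = 1 mod 29  <- first divisor giving 1
Order = 28

28


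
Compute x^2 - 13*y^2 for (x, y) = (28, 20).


x^2 - d*y^2
= 28^2 - 13*20^2
= 784 - 5200
= -4416

-4416


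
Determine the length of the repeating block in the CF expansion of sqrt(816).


Run the CF algorithm for sqrt(816).
a_0 = floor(sqrt(816)) = 28; set m_0=0, q_0=1.
Recurrence: m' = q*a - m,  q' = (d - m'^2)/q,  a' = floor((a_0 + m')/q').
  step 1: m=28, q=32, a=1
  step 2: m=4, q=25, a=1
  step 3: m=21, q=15, a=3
  step 4: m=24, q=16, a=3
  step 5: m=24, q=15, a=3
  step 6: m=21, q=25, a=1
  step 7: m=4, q=32, a=1
  step 8: m=28, q=1, a=56
a_8 = 2*a_0 = 56, so the period closes here.
sqrt(816) = [28; 1, 1, 3, 3, 3, 1, 1, 56]
Period length = 8

8


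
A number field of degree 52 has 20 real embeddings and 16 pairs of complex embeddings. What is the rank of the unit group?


By Dirichlet's unit theorem:
rank = r1 + r2 - 1
= 20 + 16 - 1
= 35

35


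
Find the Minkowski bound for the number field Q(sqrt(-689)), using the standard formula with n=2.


d = -689, d mod 4 = 3, so disc(K) = 4d = -2756; |disc(K)| = 2756
Imaginary quadratic field, so n = 2, s = r2 = 1, r1 = 0
M = (n!/n^n) * (4/pi)^s * sqrt(|disc(K)|) = (2!/2^2) * (4/pi)^1 * sqrt(2756)
= 0.5 * 1.273240 * 52.497619
= 33.4210

33.4210


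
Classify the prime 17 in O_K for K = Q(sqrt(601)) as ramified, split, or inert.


K = Q(sqrt(601)). Since d mod 4 = 1, disc(K) = 601.
Check p | disc: 601 mod 17 = 6.
p does not divide disc. Compute Legendre symbol (d/p):
6^((17-1)/2) mod 17 = -1
(d/p) = -1, so p is inert: (p) stays prime with e=1, f=2, g=1.
Therefore p is inert.

inert


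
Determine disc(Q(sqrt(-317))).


For K = Q(sqrt(d)) with d squarefree: disc(K) = d if d = 1 mod 4, and disc(K) = 4d if d = 2 or 3 mod 4.
Here d = -317, and d mod 4 = 3.
d = 3 mod 4, not 1 (O_K = Z[sqrt(d)]), so disc(K) = 4d = 4 * (-317) = -1268

-1268


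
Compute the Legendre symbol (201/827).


p = 827 is prime, so compute (201/827) with the reciprocity algorithm (Jacobi-symbol steps: pull out 2s via (2/n), flip via reciprocity, reduce):
  reciprocity: (201/827) -> +(827/201)
  reduce: (23/201)
  reciprocity: (23/201) -> +(201/23)
  reduce: (17/23)
  reciprocity: (17/23) -> +(23/17)
  reduce: (6/17)
  pull out 2: (2/17) = +1  (since 17 mod 8 = 1)
  reciprocity: (3/17) -> +(17/3)
  reduce: (2/3)
  pull out 2: (2/3) = -1  (since 3 mod 8 = 3)
  (1/3) = 1
Product of signs = -1
(201/827) = -1

-1


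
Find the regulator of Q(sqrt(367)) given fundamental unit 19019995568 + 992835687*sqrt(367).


epsilon = 19019995568 + 992835687*sqrt(367)
= 3.8040e+10
R = ln(3.8040e+10)
= 24.3619

24.3619


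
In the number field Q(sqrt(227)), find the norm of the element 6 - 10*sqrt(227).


N(a + b*sqrt(d)) = a^2 - d*b^2
= (6)^2 - (227)*(-10)^2
= 36 - 22700
= -22664

-22664


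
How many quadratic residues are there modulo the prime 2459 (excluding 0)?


For prime p, the number of non-zero quadratic residues is (p-1)/2.
= (2459-1)/2
= 1229

1229


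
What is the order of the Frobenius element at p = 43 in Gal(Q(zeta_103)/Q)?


The Frobenius at p in Gal(Q(zeta_n)/Q) = (Z/nZ)* is the class of p, so its order is ord_103(43), the smallest k >= 1 with 43^k = 1 mod 103.
n = 103 = 103, phi(103) = 102; the order divides phi(n).
Divisors of 102: 1, 2, 3, 6, 17, 34, 51, 102
Repeated squaring mod 103: 43^1 = 43, 43^2 = 98, 43^4 = 25, 43^8 = 7, 43^16 = 49, 43^32 = 32, 43^64 = 97
Test divisors in increasing order:
  k=1: 43^1 = 43 mod 103
  k=2: 43^2 = 98 mod 103
  k=3: 43^3 = 98 * 43 = 94 mod 103
  k=6: 43^6 = 25 * 98 = 81 mod 103
  k=17: 43^17 = 49 * 43 = 47 mod 103
  k=34: 43^34 = 32 * 98 = 46 mod 103
  k=51: 43^51 = 32 * 49 * 98 * 43 = 102 mod 103
  k=102: 43^102 = 97 * 32 * 25 * 98 = 1 mod 103  <- first divisor giving 1
Order = 102

102


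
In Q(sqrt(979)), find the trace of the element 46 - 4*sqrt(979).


Tr(a + b*sqrt(d)) = (a + b*sqrt(d)) + (a - b*sqrt(d)) = 2a
= 2 * (46)
= 92

92


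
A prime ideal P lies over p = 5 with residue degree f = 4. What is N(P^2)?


N(P^a) = p^(a*f)
= 5^(2*4)
= 5^8
= 390625

390625


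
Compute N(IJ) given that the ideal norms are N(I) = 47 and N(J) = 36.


N(IJ) = N(I) * N(J)
= 47 * 36
= 1692

1692


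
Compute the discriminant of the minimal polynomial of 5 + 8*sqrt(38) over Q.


The element 5 + 8*sqrt(38) has minimal polynomial:
x^2 - 10*x - 2407
Discriminant = (-10)^2 - 4*(-2407)
= 100 + 9628
= 9728

9728


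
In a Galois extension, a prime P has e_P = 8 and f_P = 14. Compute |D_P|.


|D_P| = e * f
= 8 * 14
= 112

112


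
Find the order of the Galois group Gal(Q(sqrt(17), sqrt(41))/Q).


The 2 square roots of distinct primes are multiplicatively independent over Q,
so [K:Q] = 2^2 and Gal(K/Q) is isomorphic to (Z/2Z)^2.
|Gal| = 2^2 = 4

4


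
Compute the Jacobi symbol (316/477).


Compute (316/477) via quadratic reciprocity:
  pull out 2: (2/477) = -1  (since 477 mod 8 = 5)
  pull out 2: (2/477) = -1  (since 477 mod 8 = 5)
  reciprocity: (79/477) -> +(477/79)
  reduce: (3/79)
  reciprocity: (3/79) -> -(79/3)
  reduce: (1/3)
  (1/3) = 1
Product of signs = -1

-1


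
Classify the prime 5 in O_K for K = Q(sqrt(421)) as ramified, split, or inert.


K = Q(sqrt(421)). Since d mod 4 = 1, disc(K) = 421.
Check p | disc: 421 mod 5 = 1.
p does not divide disc. Compute Legendre symbol (d/p):
1^((5-1)/2) mod 5 = 1
(d/p) = 1, so p splits: (p) = P*P' with e=1, f=1, g=2.
Therefore p is split.

split


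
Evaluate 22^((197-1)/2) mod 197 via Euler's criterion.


p = 197 is prime and the exponent is (p-1)/2 = 98, so by Euler's criterion 22^98 = (22/197) = +1 or -1 mod 197.
Compute by square-and-multiply:
  98 = 64 + 32 + 2 (binary 1100010)
  Repeated squaring mod 197: 22^1 = 22, 22^2 = 90, 22^4 = 23, 22^8 = 135, 22^16 = 101, 22^32 = 154, 22^64 = 76
  22^98 = 22^64 * 22^32 * 22^2 = 76 * 154 * 90 mod 197
    76 * 154 = 11704 = 81 mod 197
    81 * 90 = 7290 = 1 mod 197
  22^98 = 1 mod 197
Result 1: 22 is a quadratic residue mod 197.
22^98 mod 197 = 1

1


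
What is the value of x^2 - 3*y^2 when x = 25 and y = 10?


x^2 - d*y^2
= 25^2 - 3*10^2
= 625 - 300
= 325

325


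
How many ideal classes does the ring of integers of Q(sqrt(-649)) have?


K = Q(sqrt(-649)). d mod 4 = 3, so D = disc(K) = 4d = -2596
h(K) equals the number of primitive reduced positive-definite forms (a, b, c) = a*x^2 + b*x*y + c*y^2 with b^2 - 4ac = D,
where reduced means |b| <= a <= c, with b >= 0 whenever |b| = a or a = c, and primitive means gcd(a, b, c) = 1.
Reduced forces 3a^2 <= |D| = 2596, so 1 <= a <= 29; b must have the parity of D, and c = (b^2 - D)/(4a) must be an integer >= a.
Enumerate a = 1..29, b in [-a, a]:
  a=1: (1, 0, 649)  [1]
  a=2: (2, 2, 325)  [1]
  a=3..4: none
  a=5: (5, -2, 130), (5, 2, 130)  [2]
  a=6: none
  a=7: (7, -6, 94), (7, 6, 94)  [2]
  a=8..9: none
  a=10: (10, -2, 65), (10, 2, 65)  [2]
  a=11: (11, 0, 59)  [1]
  a=12: none
  a=13: (13, -2, 50), (13, 2, 50)  [2]
  a=14: (14, -6, 47), (14, 6, 47)  [2]
  a=15..18: none
  a=19: (19, -8, 35), (19, 8, 35)  [2]
  a=20..21: none
  a=22: (22, 22, 35)  [1]
  a=23: (23, -16, 31), (23, 16, 31)  [2]
  a=24: none
  a=25: (25, -2, 26), (25, 2, 26)  [2]
  a=26..29: none
Total reduced forms: 1 + 1 + 2 + 2 + 2 + 1 + 2 + 2 + 2 + 1 + 2 + 2 = 20
h = 20

20


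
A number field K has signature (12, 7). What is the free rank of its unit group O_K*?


By Dirichlet's unit theorem:
rank = r1 + r2 - 1
= 12 + 7 - 1
= 18

18


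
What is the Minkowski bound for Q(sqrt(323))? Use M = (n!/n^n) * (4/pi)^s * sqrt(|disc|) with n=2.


d = 323, d mod 4 = 3, so disc(K) = 4d = 1292; |disc(K)| = 1292
Real quadratic field, so n = 2, s = r2 = 0, r1 = 2
M = (n!/n^n) * (4/pi)^s * sqrt(|disc(K)|) = (2!/2^2) * (4/pi)^0 * sqrt(1292)
= 0.5 * 1.000000 * 35.944402
= 17.9722

17.9722


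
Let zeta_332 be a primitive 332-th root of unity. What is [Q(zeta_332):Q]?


The degree equals Euler's totient phi(332).
332 = 2^2 * 83
phi(332) = 164

164


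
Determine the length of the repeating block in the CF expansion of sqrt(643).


Run the CF algorithm for sqrt(643).
a_0 = floor(sqrt(643)) = 25; set m_0=0, q_0=1.
Recurrence: m' = q*a - m,  q' = (d - m'^2)/q,  a' = floor((a_0 + m')/q').
  step 1: m=25, q=18, a=2
  step 2: m=11, q=29, a=1
  step 3: m=18, q=11, a=3
  step 4: m=15, q=38, a=1
  step 5: m=23, q=3, a=16
  step 6: m=25, q=6, a=8
  step 7: m=23, q=19, a=2
  step 8: m=15, q=22, a=1
  step 9: m=7, q=27, a=1
  step 10: m=20, q=9, a=5
  step 11: m=25, q=2, a=25
  step 12: m=25, q=9, a=5
  step 13: m=20, q=27, a=1
  step 14: m=7, q=22, a=1
  step 15: m=15, q=19, a=2
  step 16: m=23, q=6, a=8
  step 17: m=25, q=3, a=16
  step 18: m=23, q=38, a=1
  step 19: m=15, q=11, a=3
  step 20: m=18, q=29, a=1
  step 21: m=11, q=18, a=2
  step 22: m=25, q=1, a=50
a_22 = 2*a_0 = 50, so the period closes here.
sqrt(643) = [25; 2, 1, 3, 1, 16, 8, 2, 1, 1, 5, 25, 5, 1, 1, 2, 8, 16, 1, 3, 1, 2, 50]
Period length = 22

22


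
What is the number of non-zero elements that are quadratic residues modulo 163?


For prime p, the number of non-zero quadratic residues is (p-1)/2.
= (163-1)/2
= 81

81


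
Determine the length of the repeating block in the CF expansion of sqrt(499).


Run the CF algorithm for sqrt(499).
a_0 = floor(sqrt(499)) = 22; set m_0=0, q_0=1.
Recurrence: m' = q*a - m,  q' = (d - m'^2)/q,  a' = floor((a_0 + m')/q').
  step 1: m=22, q=15, a=2
  step 2: m=8, q=29, a=1
  step 3: m=21, q=2, a=21
  step 4: m=21, q=29, a=1
  step 5: m=8, q=15, a=2
  step 6: m=22, q=1, a=44
a_6 = 2*a_0 = 44, so the period closes here.
sqrt(499) = [22; 2, 1, 21, 1, 2, 44]
Period length = 6

6


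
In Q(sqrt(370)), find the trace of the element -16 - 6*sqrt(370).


Tr(a + b*sqrt(d)) = (a + b*sqrt(d)) + (a - b*sqrt(d)) = 2a
= 2 * (-16)
= -32

-32


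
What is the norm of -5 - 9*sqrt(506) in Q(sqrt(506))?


N(a + b*sqrt(d)) = a^2 - d*b^2
= (-5)^2 - (506)*(-9)^2
= 25 - 40986
= -40961

-40961


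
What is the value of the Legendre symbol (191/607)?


p = 607 is prime, so compute (191/607) with the reciprocity algorithm (Jacobi-symbol steps: pull out 2s via (2/n), flip via reciprocity, reduce):
  reciprocity: (191/607) -> -(607/191)
  reduce: (34/191)
  pull out 2: (2/191) = +1  (since 191 mod 8 = 7)
  reciprocity: (17/191) -> +(191/17)
  reduce: (4/17)
  pull out 2: (2/17) = +1  (since 17 mod 8 = 1)
  pull out 2: (2/17) = +1  (since 17 mod 8 = 1)
  (1/17) = 1
Product of signs = -1
(191/607) = -1

-1


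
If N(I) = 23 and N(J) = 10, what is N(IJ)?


N(IJ) = N(I) * N(J)
= 23 * 10
= 230

230


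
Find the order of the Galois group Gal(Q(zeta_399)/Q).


|Gal(Q(zeta_399)/Q)| = phi(399)
= 216

216


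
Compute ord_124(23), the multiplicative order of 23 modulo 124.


We want ord_124(23), the smallest k >= 1 with 23^k = 1 mod 124.
n = 124 = 2^2 * 31, phi(124) = 60; the order divides phi(n).
Divisors of 60: 1, 2, 3, 4, 5, 6, 10, 12, 15, 20, 30, 60
Repeated squaring mod 124: 23^1 = 23, 23^2 = 33, 23^4 = 97, 23^8 = 109, 23^16 = 101, 23^32 = 33
Test divisors in increasing order:
  k=1: 23^1 = 23 mod 124
  k=2: 23^2 = 33 mod 124
  k=3: 23^3 = 33 * 23 = 15 mod 124
  k=4: 23^4 = 97 mod 124
  k=5: 23^5 = 97 * 23 = 123 mod 124
  k=6: 23^6 = 97 * 33 = 101 mod 124
  k=10: 23^10 = 109 * 33 = 1 mod 124  <- first divisor giving 1
Order = 10

10


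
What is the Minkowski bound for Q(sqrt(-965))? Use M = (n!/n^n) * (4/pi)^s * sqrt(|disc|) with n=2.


d = -965, d mod 4 = 3, so disc(K) = 4d = -3860; |disc(K)| = 3860
Imaginary quadratic field, so n = 2, s = r2 = 1, r1 = 0
M = (n!/n^n) * (4/pi)^s * sqrt(|disc(K)|) = (2!/2^2) * (4/pi)^1 * sqrt(3860)
= 0.5 * 1.273240 * 62.128898
= 39.5525

39.5525


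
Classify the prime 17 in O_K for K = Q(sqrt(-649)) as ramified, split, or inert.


K = Q(sqrt(-649)). Since d mod 4 = 3, disc(K) = -2596.
Check p | disc: -2596 mod 17 = 5.
p does not divide disc. Compute Legendre symbol (d/p):
14^((17-1)/2) mod 17 = -1
(d/p) = -1, so p is inert: (p) stays prime with e=1, f=2, g=1.
Therefore p is inert.

inert


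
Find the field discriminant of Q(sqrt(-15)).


For K = Q(sqrt(d)) with d squarefree: disc(K) = d if d = 1 mod 4, and disc(K) = 4d if d = 2 or 3 mod 4.
Here d = -15, and d mod 4 = 1.
d = 1 mod 4 (O_K = Z[(1+sqrt(d))/2]), so disc(K) = d = -15

-15


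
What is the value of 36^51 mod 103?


p = 103 is prime and the exponent is (p-1)/2 = 51, so by Euler's criterion 36^51 = (36/103) = +1 or -1 mod 103.
Compute by square-and-multiply:
  51 = 32 + 16 + 2 + 1 (binary 110011)
  Repeated squaring mod 103: 36^1 = 36, 36^2 = 60, 36^4 = 98, 36^8 = 25, 36^16 = 7, 36^32 = 49
  36^51 = 36^32 * 36^16 * 36^2 * 36^1 = 49 * 7 * 60 * 36 mod 103
    49 * 7 = 343 = 34 mod 103
    34 * 60 = 2040 = 83 mod 103
    83 * 36 = 2988 = 1 mod 103
  36^51 = 1 mod 103
Result 1: 36 is a quadratic residue mod 103.
36^51 mod 103 = 1

1


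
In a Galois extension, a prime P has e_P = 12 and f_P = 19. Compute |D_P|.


|D_P| = e * f
= 12 * 19
= 228

228


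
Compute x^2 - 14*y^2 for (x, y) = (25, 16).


x^2 - d*y^2
= 25^2 - 14*16^2
= 625 - 3584
= -2959

-2959


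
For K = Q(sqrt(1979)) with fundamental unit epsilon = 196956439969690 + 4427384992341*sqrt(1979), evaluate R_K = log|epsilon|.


epsilon = 196956439969690 + 4427384992341*sqrt(1979)
= 3.9391e+14
R = ln(3.9391e+14)
= 33.6072

33.6072


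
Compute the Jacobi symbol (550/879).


Compute (550/879) via quadratic reciprocity:
  pull out 2: (2/879) = +1  (since 879 mod 8 = 7)
  reciprocity: (275/879) -> -(879/275)
  reduce: (54/275)
  pull out 2: (2/275) = -1  (since 275 mod 8 = 3)
  reciprocity: (27/275) -> -(275/27)
  reduce: (5/27)
  reciprocity: (5/27) -> +(27/5)
  reduce: (2/5)
  pull out 2: (2/5) = -1  (since 5 mod 8 = 5)
  (1/5) = 1
Product of signs = 1

1


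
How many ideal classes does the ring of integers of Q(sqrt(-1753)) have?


K = Q(sqrt(-1753)). d mod 4 = 3, so D = disc(K) = 4d = -7012
h(K) equals the number of primitive reduced positive-definite forms (a, b, c) = a*x^2 + b*x*y + c*y^2 with b^2 - 4ac = D,
where reduced means |b| <= a <= c, with b >= 0 whenever |b| = a or a = c, and primitive means gcd(a, b, c) = 1.
Reduced forces 3a^2 <= |D| = 7012, so 1 <= a <= 48; b must have the parity of D, and c = (b^2 - D)/(4a) must be an integer >= a.
Enumerate a = 1..48, b in [-a, a]:
  a=1: (1, 0, 1753)  [1]
  a=2: (2, 2, 877)  [1]
  a=3..6: none
  a=7: (7, -4, 251), (7, 4, 251)  [2]
  a=8..13: none
  a=14: (14, -10, 127), (14, 10, 127)  [2]
  a=15..16: none
  a=17: (17, -14, 106), (17, 14, 106)  [2]
  a=18..22: none
  a=23: (23, -16, 79), (23, 16, 79)  [2]
  a=24..28: none
  a=29: (29, -8, 61), (29, 8, 61)  [2]
  a=30: none
  a=31: (31, -26, 62), (31, 26, 62)  [2]
  a=32..33: none
  a=34: (34, -14, 53), (34, 14, 53)  [2]
  a=35..40: none
  a=41: (41, -32, 49), (41, 32, 49)  [2]
  a=42: none
  a=43: (43, -30, 46), (43, 30, 46)  [2]
  a=44..48: none
Total reduced forms: 1 + 1 + 2 + 2 + 2 + 2 + 2 + 2 + 2 + 2 + 2 = 20
h = 20

20


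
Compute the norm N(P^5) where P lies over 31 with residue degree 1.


N(P^a) = p^(a*f)
= 31^(5*1)
= 31^5
= 28629151

28629151


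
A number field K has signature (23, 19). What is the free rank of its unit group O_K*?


By Dirichlet's unit theorem:
rank = r1 + r2 - 1
= 23 + 19 - 1
= 41

41


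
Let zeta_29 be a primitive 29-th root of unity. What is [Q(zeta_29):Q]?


The degree equals Euler's totient phi(29).
29 = 29
phi(29) = 28

28


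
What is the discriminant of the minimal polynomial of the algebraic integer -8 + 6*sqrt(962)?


The element -8 + 6*sqrt(962) has minimal polynomial:
x^2 + 16*x - 34568
Discriminant = (16)^2 - 4*(-34568)
= 256 + 138272
= 138528

138528


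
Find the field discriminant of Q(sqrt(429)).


For K = Q(sqrt(d)) with d squarefree: disc(K) = d if d = 1 mod 4, and disc(K) = 4d if d = 2 or 3 mod 4.
Here d = 429, and d mod 4 = 1.
d = 1 mod 4 (O_K = Z[(1+sqrt(d))/2]), so disc(K) = d = 429

429


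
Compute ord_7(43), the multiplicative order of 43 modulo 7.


We want ord_7(43), the smallest k >= 1 with 43^k = 1 mod 7.
n = 7 = 7, phi(7) = 6; the order divides phi(n).
Divisors of 6: 1, 2, 3, 6
Repeated squaring mod 7: 43^1 = 1, 43^2 = 1, 43^4 = 1
Test divisors in increasing order:
  k=1: 43^1 = 1 mod 7  <- first divisor giving 1
Order = 1

1


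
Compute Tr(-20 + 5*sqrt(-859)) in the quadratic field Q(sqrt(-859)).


Tr(a + b*sqrt(d)) = (a + b*sqrt(d)) + (a - b*sqrt(d)) = 2a
= 2 * (-20)
= -40

-40


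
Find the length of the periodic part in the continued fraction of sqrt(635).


Run the CF algorithm for sqrt(635).
a_0 = floor(sqrt(635)) = 25; set m_0=0, q_0=1.
Recurrence: m' = q*a - m,  q' = (d - m'^2)/q,  a' = floor((a_0 + m')/q').
  step 1: m=25, q=10, a=5
  step 2: m=25, q=1, a=50
a_2 = 2*a_0 = 50, so the period closes here.
sqrt(635) = [25; 5, 50]
Period length = 2

2


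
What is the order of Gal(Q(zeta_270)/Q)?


|Gal(Q(zeta_270)/Q)| = phi(270)
= 72

72


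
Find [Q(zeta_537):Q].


The degree equals Euler's totient phi(537).
537 = 3 * 179
phi(537) = 356

356


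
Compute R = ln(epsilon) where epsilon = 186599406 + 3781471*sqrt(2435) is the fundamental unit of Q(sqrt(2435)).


epsilon = 186599406 + 3781471*sqrt(2435)
= 3.7320e+08
R = ln(3.7320e+08)
= 19.7376

19.7376


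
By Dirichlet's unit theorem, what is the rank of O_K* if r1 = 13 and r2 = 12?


By Dirichlet's unit theorem:
rank = r1 + r2 - 1
= 13 + 12 - 1
= 24

24


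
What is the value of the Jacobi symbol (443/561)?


Compute (443/561) via quadratic reciprocity:
  reciprocity: (443/561) -> +(561/443)
  reduce: (118/443)
  pull out 2: (2/443) = -1  (since 443 mod 8 = 3)
  reciprocity: (59/443) -> -(443/59)
  reduce: (30/59)
  pull out 2: (2/59) = -1  (since 59 mod 8 = 3)
  reciprocity: (15/59) -> -(59/15)
  reduce: (14/15)
  pull out 2: (2/15) = +1  (since 15 mod 8 = 7)
  reciprocity: (7/15) -> -(15/7)
  reduce: (1/7)
  (1/7) = 1
Product of signs = -1

-1


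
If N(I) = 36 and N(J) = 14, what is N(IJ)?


N(IJ) = N(I) * N(J)
= 36 * 14
= 504

504


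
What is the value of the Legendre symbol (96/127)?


p = 127 is prime, so compute (96/127) with the reciprocity algorithm (Jacobi-symbol steps: pull out 2s via (2/n), flip via reciprocity, reduce):
  pull out 2: (2/127) = +1  (since 127 mod 8 = 7)
  pull out 2: (2/127) = +1  (since 127 mod 8 = 7)
  pull out 2: (2/127) = +1  (since 127 mod 8 = 7)
  pull out 2: (2/127) = +1  (since 127 mod 8 = 7)
  pull out 2: (2/127) = +1  (since 127 mod 8 = 7)
  reciprocity: (3/127) -> -(127/3)
  reduce: (1/3)
  (1/3) = 1
Product of signs = -1
(96/127) = -1

-1


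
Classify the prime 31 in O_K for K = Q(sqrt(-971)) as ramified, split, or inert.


K = Q(sqrt(-971)). Since d mod 4 = 1, disc(K) = -971.
Check p | disc: -971 mod 31 = 21.
p does not divide disc. Compute Legendre symbol (d/p):
21^((31-1)/2) mod 31 = -1
(d/p) = -1, so p is inert: (p) stays prime with e=1, f=2, g=1.
Therefore p is inert.

inert


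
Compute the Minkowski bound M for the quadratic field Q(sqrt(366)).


d = 366, d mod 4 = 2, so disc(K) = 4d = 1464; |disc(K)| = 1464
Real quadratic field, so n = 2, s = r2 = 0, r1 = 2
M = (n!/n^n) * (4/pi)^s * sqrt(|disc(K)|) = (2!/2^2) * (4/pi)^0 * sqrt(1464)
= 0.5 * 1.000000 * 38.262253
= 19.1311

19.1311


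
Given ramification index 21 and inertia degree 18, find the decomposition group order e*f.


|D_P| = e * f
= 21 * 18
= 378

378


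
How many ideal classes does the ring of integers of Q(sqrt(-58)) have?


K = Q(sqrt(-58)). d mod 4 = 2, so D = disc(K) = 4d = -232
h(K) equals the number of primitive reduced positive-definite forms (a, b, c) = a*x^2 + b*x*y + c*y^2 with b^2 - 4ac = D,
where reduced means |b| <= a <= c, with b >= 0 whenever |b| = a or a = c, and primitive means gcd(a, b, c) = 1.
Reduced forces 3a^2 <= |D| = 232, so 1 <= a <= 8; b must have the parity of D, and c = (b^2 - D)/(4a) must be an integer >= a.
Enumerate a = 1..8, b in [-a, a]:
  a=1: (1, 0, 58)  [1]
  a=2: (2, 0, 29)  [1]
  a=3..8: none
Total reduced forms: 1 + 1 = 2
h = 2

2


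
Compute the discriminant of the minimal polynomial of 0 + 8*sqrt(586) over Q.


The element 0 + 8*sqrt(586) has minimal polynomial:
x^2 + 0*x - 37504
Discriminant = (0)^2 - 4*(-37504)
= 0 + 150016
= 150016

150016


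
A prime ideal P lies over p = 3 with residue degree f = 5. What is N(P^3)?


N(P^a) = p^(a*f)
= 3^(3*5)
= 3^15
= 14348907

14348907


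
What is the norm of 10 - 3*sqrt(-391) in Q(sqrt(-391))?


N(a + b*sqrt(d)) = a^2 - d*b^2
= (10)^2 - (-391)*(-3)^2
= 100 + 3519
= 3619

3619


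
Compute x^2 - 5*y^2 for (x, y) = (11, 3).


x^2 - d*y^2
= 11^2 - 5*3^2
= 121 - 45
= 76

76


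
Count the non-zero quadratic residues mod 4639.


For prime p, the number of non-zero quadratic residues is (p-1)/2.
= (4639-1)/2
= 2319

2319


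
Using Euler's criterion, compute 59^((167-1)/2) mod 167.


p = 167 is prime and the exponent is (p-1)/2 = 83, so by Euler's criterion 59^83 = (59/167) = +1 or -1 mod 167.
Compute by square-and-multiply:
  83 = 64 + 16 + 2 + 1 (binary 1010011)
  Repeated squaring mod 167: 59^1 = 59, 59^2 = 141, 59^4 = 8, 59^8 = 64, 59^16 = 88, 59^32 = 62, 59^64 = 3
  59^83 = 59^64 * 59^16 * 59^2 * 59^1 = 3 * 88 * 141 * 59 mod 167
    3 * 88 = 264 = 97 mod 167
    97 * 141 = 13677 = 150 mod 167
    150 * 59 = 8850 = 166 mod 167
  59^83 = 166 mod 167
Result 166 = p - 1 = -1 mod 167: 59 is a quadratic non-residue mod 167. As a residue in [0, p-1] the value is 166.
59^83 mod 167 = 166

166


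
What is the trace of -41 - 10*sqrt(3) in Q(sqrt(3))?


Tr(a + b*sqrt(d)) = (a + b*sqrt(d)) + (a - b*sqrt(d)) = 2a
= 2 * (-41)
= -82

-82


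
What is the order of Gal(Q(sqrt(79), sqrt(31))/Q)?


The 2 square roots of distinct primes are multiplicatively independent over Q,
so [K:Q] = 2^2 and Gal(K/Q) is isomorphic to (Z/2Z)^2.
|Gal| = 2^2 = 4

4


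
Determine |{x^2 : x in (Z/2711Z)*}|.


For prime p, the number of non-zero quadratic residues is (p-1)/2.
= (2711-1)/2
= 1355

1355


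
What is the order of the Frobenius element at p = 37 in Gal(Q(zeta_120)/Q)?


The Frobenius at p in Gal(Q(zeta_n)/Q) = (Z/nZ)* is the class of p, so its order is ord_120(37), the smallest k >= 1 with 37^k = 1 mod 120.
n = 120 = 2^3 * 3 * 5, phi(120) = 32; the order divides phi(n).
Divisors of 32: 1, 2, 4, 8, 16, 32
Repeated squaring mod 120: 37^1 = 37, 37^2 = 49, 37^4 = 1, 37^8 = 1, 37^16 = 1, 37^32 = 1
Test divisors in increasing order:
  k=1: 37^1 = 37 mod 120
  k=2: 37^2 = 49 mod 120
  k=4: 37^4 = 1 mod 120  <- first divisor giving 1
Order = 4

4


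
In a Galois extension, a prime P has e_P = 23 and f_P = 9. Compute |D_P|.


|D_P| = e * f
= 23 * 9
= 207

207


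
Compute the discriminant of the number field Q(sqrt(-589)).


For K = Q(sqrt(d)) with d squarefree: disc(K) = d if d = 1 mod 4, and disc(K) = 4d if d = 2 or 3 mod 4.
Here d = -589, and d mod 4 = 3.
d = 3 mod 4, not 1 (O_K = Z[sqrt(d)]), so disc(K) = 4d = 4 * (-589) = -2356

-2356


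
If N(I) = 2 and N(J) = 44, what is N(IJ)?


N(IJ) = N(I) * N(J)
= 2 * 44
= 88

88


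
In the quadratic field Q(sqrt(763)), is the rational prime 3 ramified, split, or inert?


K = Q(sqrt(763)). Since d mod 4 = 3, disc(K) = 3052.
Check p | disc: 3052 mod 3 = 1.
p does not divide disc. Compute Legendre symbol (d/p):
1^((3-1)/2) mod 3 = 1
(d/p) = 1, so p splits: (p) = P*P' with e=1, f=1, g=2.
Therefore p is split.

split


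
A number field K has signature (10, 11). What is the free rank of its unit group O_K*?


By Dirichlet's unit theorem:
rank = r1 + r2 - 1
= 10 + 11 - 1
= 20

20


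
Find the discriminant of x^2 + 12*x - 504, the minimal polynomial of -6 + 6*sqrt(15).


The element -6 + 6*sqrt(15) has minimal polynomial:
x^2 + 12*x - 504
Discriminant = (12)^2 - 4*(-504)
= 144 + 2016
= 2160

2160


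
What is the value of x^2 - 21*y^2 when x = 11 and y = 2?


x^2 - d*y^2
= 11^2 - 21*2^2
= 121 - 84
= 37

37


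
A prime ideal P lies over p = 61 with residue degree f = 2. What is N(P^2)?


N(P^a) = p^(a*f)
= 61^(2*2)
= 61^4
= 13845841

13845841


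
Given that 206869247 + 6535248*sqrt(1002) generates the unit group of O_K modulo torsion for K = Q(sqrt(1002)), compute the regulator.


epsilon = 206869247 + 6535248*sqrt(1002)
= 4.1374e+08
R = ln(4.1374e+08)
= 19.8407

19.8407


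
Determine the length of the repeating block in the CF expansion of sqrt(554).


Run the CF algorithm for sqrt(554).
a_0 = floor(sqrt(554)) = 23; set m_0=0, q_0=1.
Recurrence: m' = q*a - m,  q' = (d - m'^2)/q,  a' = floor((a_0 + m')/q').
  step 1: m=23, q=25, a=1
  step 2: m=2, q=22, a=1
  step 3: m=20, q=7, a=6
  step 4: m=22, q=10, a=4
  step 5: m=18, q=23, a=1
  step 6: m=5, q=23, a=1
  step 7: m=18, q=10, a=4
  step 8: m=22, q=7, a=6
  step 9: m=20, q=22, a=1
  step 10: m=2, q=25, a=1
  step 11: m=23, q=1, a=46
a_11 = 2*a_0 = 46, so the period closes here.
sqrt(554) = [23; 1, 1, 6, 4, 1, 1, 4, 6, 1, 1, 46]
Period length = 11

11


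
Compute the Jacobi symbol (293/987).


Compute (293/987) via quadratic reciprocity:
  reciprocity: (293/987) -> +(987/293)
  reduce: (108/293)
  pull out 2: (2/293) = -1  (since 293 mod 8 = 5)
  pull out 2: (2/293) = -1  (since 293 mod 8 = 5)
  reciprocity: (27/293) -> +(293/27)
  reduce: (23/27)
  reciprocity: (23/27) -> -(27/23)
  reduce: (4/23)
  pull out 2: (2/23) = +1  (since 23 mod 8 = 7)
  pull out 2: (2/23) = +1  (since 23 mod 8 = 7)
  (1/23) = 1
Product of signs = -1

-1


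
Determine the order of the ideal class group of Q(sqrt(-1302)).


K = Q(sqrt(-1302)). d mod 4 = 2, so D = disc(K) = 4d = -5208
h(K) equals the number of primitive reduced positive-definite forms (a, b, c) = a*x^2 + b*x*y + c*y^2 with b^2 - 4ac = D,
where reduced means |b| <= a <= c, with b >= 0 whenever |b| = a or a = c, and primitive means gcd(a, b, c) = 1.
Reduced forces 3a^2 <= |D| = 5208, so 1 <= a <= 41; b must have the parity of D, and c = (b^2 - D)/(4a) must be an integer >= a.
Enumerate a = 1..41, b in [-a, a]:
  a=1: (1, 0, 1302)  [1]
  a=2: (2, 0, 651)  [1]
  a=3: (3, 0, 434)  [1]
  a=4..5: none
  a=6: (6, 0, 217)  [1]
  a=7: (7, 0, 186)  [1]
  a=8..13: none
  a=14: (14, 0, 93)  [1]
  a=15..18: none
  a=19: (19, -6, 69), (19, 6, 69)  [2]
  a=20: none
  a=21: (21, 0, 62)  [1]
  a=22: none
  a=23: (23, -6, 57), (23, 6, 57)  [2]
  a=24..30: none
  a=31: (31, 0, 42)  [1]
  a=32..36: none
  a=37: (37, -34, 43), (37, 34, 43)  [2]
  a=38: (38, -32, 41), (38, 32, 41)  [2]
  a=39..41: none
Total reduced forms: 1 + 1 + 1 + 1 + 1 + 1 + 2 + 1 + 2 + 1 + 2 + 2 = 16
h = 16

16


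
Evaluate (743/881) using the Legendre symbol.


p = 881 is prime, so compute (743/881) with the reciprocity algorithm (Jacobi-symbol steps: pull out 2s via (2/n), flip via reciprocity, reduce):
  reciprocity: (743/881) -> +(881/743)
  reduce: (138/743)
  pull out 2: (2/743) = +1  (since 743 mod 8 = 7)
  reciprocity: (69/743) -> +(743/69)
  reduce: (53/69)
  reciprocity: (53/69) -> +(69/53)
  reduce: (16/53)
  pull out 2: (2/53) = -1  (since 53 mod 8 = 5)
  pull out 2: (2/53) = -1  (since 53 mod 8 = 5)
  pull out 2: (2/53) = -1  (since 53 mod 8 = 5)
  pull out 2: (2/53) = -1  (since 53 mod 8 = 5)
  (1/53) = 1
Product of signs = 1
(743/881) = 1

1


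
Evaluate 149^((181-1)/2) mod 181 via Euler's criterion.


p = 181 is prime and the exponent is (p-1)/2 = 90, so by Euler's criterion 149^90 = (149/181) = +1 or -1 mod 181.
Compute by square-and-multiply:
  90 = 64 + 16 + 8 + 2 (binary 1011010)
  Repeated squaring mod 181: 149^1 = 149, 149^2 = 119, 149^4 = 43, 149^8 = 39, 149^16 = 73, 149^32 = 80, 149^64 = 65
  149^90 = 149^64 * 149^16 * 149^8 * 149^2 = 65 * 73 * 39 * 119 mod 181
    65 * 73 = 4745 = 39 mod 181
    39 * 39 = 1521 = 73 mod 181
    73 * 119 = 8687 = 180 mod 181
  149^90 = 180 mod 181
Result 180 = p - 1 = -1 mod 181: 149 is a quadratic non-residue mod 181. As a residue in [0, p-1] the value is 180.
149^90 mod 181 = 180

180


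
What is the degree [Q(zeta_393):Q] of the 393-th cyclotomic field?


The degree equals Euler's totient phi(393).
393 = 3 * 131
phi(393) = 260

260


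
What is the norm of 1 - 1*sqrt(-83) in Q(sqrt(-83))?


N(a + b*sqrt(d)) = a^2 - d*b^2
= (1)^2 - (-83)*(-1)^2
= 1 + 83
= 84

84


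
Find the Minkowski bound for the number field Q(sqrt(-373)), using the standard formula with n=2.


d = -373, d mod 4 = 3, so disc(K) = 4d = -1492; |disc(K)| = 1492
Imaginary quadratic field, so n = 2, s = r2 = 1, r1 = 0
M = (n!/n^n) * (4/pi)^s * sqrt(|disc(K)|) = (2!/2^2) * (4/pi)^1 * sqrt(1492)
= 0.5 * 1.273240 * 38.626416
= 24.5903

24.5903


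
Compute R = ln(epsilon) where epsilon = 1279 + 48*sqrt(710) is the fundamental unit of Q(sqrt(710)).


epsilon = 1279 + 48*sqrt(710)
= 2557.9996
R = ln(2557.9996)
= 7.8470

7.8470


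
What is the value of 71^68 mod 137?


p = 137 is prime and the exponent is (p-1)/2 = 68, so by Euler's criterion 71^68 = (71/137) = +1 or -1 mod 137.
Compute by square-and-multiply:
  68 = 64 + 4 (binary 1000100)
  Repeated squaring mod 137: 71^1 = 71, 71^2 = 109, 71^4 = 99, 71^8 = 74, 71^16 = 133, 71^32 = 16, 71^64 = 119
  71^68 = 71^64 * 71^4 = 119 * 99 mod 137
    119 * 99 = 11781 = 136 mod 137
  71^68 = 136 mod 137
Result 136 = p - 1 = -1 mod 137: 71 is a quadratic non-residue mod 137. As a residue in [0, p-1] the value is 136.
71^68 mod 137 = 136

136


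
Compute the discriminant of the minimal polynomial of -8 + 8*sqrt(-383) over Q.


The element -8 + 8*sqrt(-383) has minimal polynomial:
x^2 + 16*x + 24576
Discriminant = (16)^2 - 4*(24576)
= 256 - 98304
= -98048

-98048
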